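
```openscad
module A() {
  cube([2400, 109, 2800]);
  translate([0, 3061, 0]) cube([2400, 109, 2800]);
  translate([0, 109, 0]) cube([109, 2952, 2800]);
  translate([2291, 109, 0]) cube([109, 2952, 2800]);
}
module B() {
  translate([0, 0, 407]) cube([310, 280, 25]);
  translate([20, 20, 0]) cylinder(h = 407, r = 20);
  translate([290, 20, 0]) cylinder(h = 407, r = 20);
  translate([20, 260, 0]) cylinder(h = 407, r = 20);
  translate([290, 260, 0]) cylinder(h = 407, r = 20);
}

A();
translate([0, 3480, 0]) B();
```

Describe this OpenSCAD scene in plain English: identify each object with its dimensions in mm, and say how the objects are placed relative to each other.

A is the wall frame of a small rectangular building: four walls, each 2800 mm tall and 109 mm thick, enclosing a footprint 2400 mm (x) by 3170 mm (y) outside-to-outside, with no floor or roof. The front and back walls (the −y and +y sides) span the full width; the two side walls fit between them.

B is a simple wooden stool: a rectangular seat 310 mm (x) by 280 mm (y), 25 mm thick, top face at z = 432 mm, on four round legs, each 40 mm in diameter. The legs rest on z = 0, each leg's axis is inset half a diameter from the nearest pair of seat edges (so the leg's bounding box is flush with the corner).

The stool is on the floor beside the house frame on its +y side.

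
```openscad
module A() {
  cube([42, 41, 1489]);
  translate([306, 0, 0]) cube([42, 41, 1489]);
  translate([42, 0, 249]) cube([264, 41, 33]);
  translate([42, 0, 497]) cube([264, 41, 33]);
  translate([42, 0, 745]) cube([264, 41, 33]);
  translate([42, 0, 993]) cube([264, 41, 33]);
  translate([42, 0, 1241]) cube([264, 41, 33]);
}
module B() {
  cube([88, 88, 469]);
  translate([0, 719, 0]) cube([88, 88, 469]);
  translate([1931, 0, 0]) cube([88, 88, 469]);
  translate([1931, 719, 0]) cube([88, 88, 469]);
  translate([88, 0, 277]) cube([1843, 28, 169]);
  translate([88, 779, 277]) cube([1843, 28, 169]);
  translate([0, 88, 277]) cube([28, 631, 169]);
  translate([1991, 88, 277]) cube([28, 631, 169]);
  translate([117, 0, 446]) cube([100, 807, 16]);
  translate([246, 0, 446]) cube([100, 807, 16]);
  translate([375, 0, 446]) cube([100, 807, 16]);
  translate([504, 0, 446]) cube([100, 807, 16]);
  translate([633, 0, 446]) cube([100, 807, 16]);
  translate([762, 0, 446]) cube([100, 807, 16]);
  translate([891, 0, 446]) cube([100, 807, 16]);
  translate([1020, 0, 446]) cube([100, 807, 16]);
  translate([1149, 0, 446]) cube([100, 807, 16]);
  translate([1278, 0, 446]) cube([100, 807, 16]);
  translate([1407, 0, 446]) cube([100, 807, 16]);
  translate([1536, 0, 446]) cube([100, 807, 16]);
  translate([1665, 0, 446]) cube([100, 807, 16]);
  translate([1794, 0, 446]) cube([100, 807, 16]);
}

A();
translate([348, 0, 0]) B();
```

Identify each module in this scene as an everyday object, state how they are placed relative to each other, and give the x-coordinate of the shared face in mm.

A is a ladder. B is a bed frame. The bed frame is against the ladder's +x side, with their −y faces flush. The x-coordinate of the shared face is 348 mm.

The ladder's +x face and the bed frame's −x face are both at x = 348 mm.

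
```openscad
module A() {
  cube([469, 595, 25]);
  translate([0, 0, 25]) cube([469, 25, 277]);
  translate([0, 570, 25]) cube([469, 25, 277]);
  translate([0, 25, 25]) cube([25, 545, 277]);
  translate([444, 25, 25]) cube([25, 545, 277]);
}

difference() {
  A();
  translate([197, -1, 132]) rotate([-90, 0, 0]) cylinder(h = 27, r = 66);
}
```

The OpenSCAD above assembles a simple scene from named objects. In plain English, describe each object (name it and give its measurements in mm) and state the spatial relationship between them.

A is an open-topped rectangular box: outside dimensions 469×595×302 mm, with a uniform wall and base thickness of 25 mm. The base is a full 469×595 slab on the floor; four walls sit on top of the base. The front and back walls (the −y and +y sides) span the full width; the two side walls fit between them.

The open box has a circular hole of radius 66 mm through its front wall, centred at (x = 197, z = 132).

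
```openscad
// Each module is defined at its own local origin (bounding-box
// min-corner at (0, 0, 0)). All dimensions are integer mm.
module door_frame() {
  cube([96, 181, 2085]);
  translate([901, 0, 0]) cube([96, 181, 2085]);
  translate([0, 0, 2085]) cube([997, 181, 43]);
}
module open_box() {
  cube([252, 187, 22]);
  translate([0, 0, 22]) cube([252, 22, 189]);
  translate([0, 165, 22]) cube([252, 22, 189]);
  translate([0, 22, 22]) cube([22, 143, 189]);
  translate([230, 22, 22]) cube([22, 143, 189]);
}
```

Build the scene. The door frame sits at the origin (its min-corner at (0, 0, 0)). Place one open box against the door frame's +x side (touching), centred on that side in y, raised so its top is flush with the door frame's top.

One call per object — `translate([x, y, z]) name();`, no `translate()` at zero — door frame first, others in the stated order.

door_frame();
translate([997, -3, 1917]) open_box();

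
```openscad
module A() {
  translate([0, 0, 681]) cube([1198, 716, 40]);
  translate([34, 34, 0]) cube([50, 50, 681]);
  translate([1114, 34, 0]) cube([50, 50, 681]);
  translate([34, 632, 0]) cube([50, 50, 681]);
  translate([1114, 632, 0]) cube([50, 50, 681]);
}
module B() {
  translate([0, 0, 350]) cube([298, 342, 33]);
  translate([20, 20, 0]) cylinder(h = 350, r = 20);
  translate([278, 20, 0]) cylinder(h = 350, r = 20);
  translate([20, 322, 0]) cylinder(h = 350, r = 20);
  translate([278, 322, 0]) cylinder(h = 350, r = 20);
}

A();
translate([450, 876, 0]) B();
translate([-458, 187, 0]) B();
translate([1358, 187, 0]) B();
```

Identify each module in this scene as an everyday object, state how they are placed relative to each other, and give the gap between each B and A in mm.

A is a table. B is a stool. Three stools sit around the table at the +y, −x, +x sides. The gap between each stool and the table is 160 mm.

Each stool's nearest face is 160 mm from the table's bounding box.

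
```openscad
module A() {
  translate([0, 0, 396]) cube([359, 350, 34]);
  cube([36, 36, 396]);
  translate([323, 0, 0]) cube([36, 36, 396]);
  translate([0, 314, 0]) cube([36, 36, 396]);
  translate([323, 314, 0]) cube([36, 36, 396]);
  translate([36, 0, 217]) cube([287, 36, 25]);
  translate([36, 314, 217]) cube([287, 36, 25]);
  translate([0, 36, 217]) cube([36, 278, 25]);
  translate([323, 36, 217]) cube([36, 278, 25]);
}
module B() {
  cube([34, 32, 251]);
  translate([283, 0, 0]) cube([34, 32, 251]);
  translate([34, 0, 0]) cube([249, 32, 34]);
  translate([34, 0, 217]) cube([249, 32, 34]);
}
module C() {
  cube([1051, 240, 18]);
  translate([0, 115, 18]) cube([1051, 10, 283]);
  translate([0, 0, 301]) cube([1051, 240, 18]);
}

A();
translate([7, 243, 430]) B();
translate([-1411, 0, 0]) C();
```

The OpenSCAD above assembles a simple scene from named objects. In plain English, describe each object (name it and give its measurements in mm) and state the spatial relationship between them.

A is a simple wooden stool: a rectangular seat 359 mm (x) by 350 mm (y), 34 mm thick, top face at z = 430 mm, on four square legs, each 36×36 mm in cross-section. The legs rest on z = 0, each flush with a corner of the seat. Four stretchers, 36 mm wide and 25 mm tall, connect adjacent legs with their undersides at z = 217 mm, each running between the inner faces of the legs it joins and aligned with the legs' outer faces on the other axis.

B is a picture frame with a 249×183 mm rectangular opening (x by z) and a uniform 34 mm border on every side. Frame depth is 32 mm along y. It is built from two vertical stiles running the full outside height and two horizontal rails spanning the gap between the stiles.

C is an I-beam lying along x, 1051 mm long. Overall section height 319 mm. Two flanges 240 mm wide (y) and 18 mm thick, one on the floor and one at the top; a web 10 mm thick runs between them, centred on the flange width.

The picture frame is on top of the stool. The I-beam is on the floor beside the stool on its −x side.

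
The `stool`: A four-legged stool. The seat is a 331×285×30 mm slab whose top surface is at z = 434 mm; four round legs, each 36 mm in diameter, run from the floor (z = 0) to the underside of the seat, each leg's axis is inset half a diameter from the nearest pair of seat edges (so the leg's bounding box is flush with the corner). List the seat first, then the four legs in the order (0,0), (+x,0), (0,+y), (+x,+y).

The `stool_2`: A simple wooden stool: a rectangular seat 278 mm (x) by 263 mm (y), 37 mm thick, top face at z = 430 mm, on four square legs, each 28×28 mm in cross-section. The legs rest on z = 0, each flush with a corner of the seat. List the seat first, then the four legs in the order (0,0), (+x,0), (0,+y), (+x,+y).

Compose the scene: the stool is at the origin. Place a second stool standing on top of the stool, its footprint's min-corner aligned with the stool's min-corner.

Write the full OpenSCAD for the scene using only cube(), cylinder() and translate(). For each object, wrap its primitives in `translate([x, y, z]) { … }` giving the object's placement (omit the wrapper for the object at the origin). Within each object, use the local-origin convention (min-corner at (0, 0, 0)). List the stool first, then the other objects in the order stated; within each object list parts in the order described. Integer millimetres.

translate([0, 0, 404]) cube([331, 285, 30]);
translate([18, 18, 0]) cylinder(h = 404, r = 18);
translate([313, 18, 0]) cylinder(h = 404, r = 18);
translate([18, 267, 0]) cylinder(h = 404, r = 18);
translate([313, 267, 0]) cylinder(h = 404, r = 18);
translate([0, 0, 434]) {
  translate([0, 0, 393]) cube([278, 263, 37]);
  cube([28, 28, 393]);
  translate([250, 0, 0]) cube([28, 28, 393]);
  translate([0, 235, 0]) cube([28, 28, 393]);
  translate([250, 235, 0]) cube([28, 28, 393]);
}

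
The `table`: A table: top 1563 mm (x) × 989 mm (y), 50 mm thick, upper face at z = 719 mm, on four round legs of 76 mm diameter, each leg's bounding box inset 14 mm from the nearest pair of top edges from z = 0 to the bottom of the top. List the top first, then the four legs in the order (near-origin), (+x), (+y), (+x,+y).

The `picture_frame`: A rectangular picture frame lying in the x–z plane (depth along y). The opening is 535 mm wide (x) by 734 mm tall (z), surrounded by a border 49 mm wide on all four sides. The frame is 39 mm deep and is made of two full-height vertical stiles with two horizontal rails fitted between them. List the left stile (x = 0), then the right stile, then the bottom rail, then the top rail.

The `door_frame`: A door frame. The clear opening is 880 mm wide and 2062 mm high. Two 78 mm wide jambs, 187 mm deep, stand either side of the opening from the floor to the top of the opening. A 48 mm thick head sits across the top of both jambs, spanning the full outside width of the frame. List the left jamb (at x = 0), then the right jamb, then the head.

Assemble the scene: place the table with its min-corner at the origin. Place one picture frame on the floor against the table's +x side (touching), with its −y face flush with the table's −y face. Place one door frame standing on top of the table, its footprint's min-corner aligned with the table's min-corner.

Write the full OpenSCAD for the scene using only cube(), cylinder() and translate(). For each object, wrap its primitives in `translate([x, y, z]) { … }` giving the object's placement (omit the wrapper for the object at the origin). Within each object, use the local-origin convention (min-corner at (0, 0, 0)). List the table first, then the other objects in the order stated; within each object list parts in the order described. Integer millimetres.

translate([0, 0, 669]) cube([1563, 989, 50]);
translate([52, 52, 0]) cylinder(h = 669, r = 38);
translate([1511, 52, 0]) cylinder(h = 669, r = 38);
translate([52, 937, 0]) cylinder(h = 669, r = 38);
translate([1511, 937, 0]) cylinder(h = 669, r = 38);
translate([1563, 0, 0]) {
  cube([49, 39, 832]);
  translate([584, 0, 0]) cube([49, 39, 832]);
  translate([49, 0, 0]) cube([535, 39, 49]);
  translate([49, 0, 783]) cube([535, 39, 49]);
}
translate([0, 0, 719]) {
  cube([78, 187, 2062]);
  translate([958, 0, 0]) cube([78, 187, 2062]);
  translate([0, 0, 2062]) cube([1036, 187, 48]);
}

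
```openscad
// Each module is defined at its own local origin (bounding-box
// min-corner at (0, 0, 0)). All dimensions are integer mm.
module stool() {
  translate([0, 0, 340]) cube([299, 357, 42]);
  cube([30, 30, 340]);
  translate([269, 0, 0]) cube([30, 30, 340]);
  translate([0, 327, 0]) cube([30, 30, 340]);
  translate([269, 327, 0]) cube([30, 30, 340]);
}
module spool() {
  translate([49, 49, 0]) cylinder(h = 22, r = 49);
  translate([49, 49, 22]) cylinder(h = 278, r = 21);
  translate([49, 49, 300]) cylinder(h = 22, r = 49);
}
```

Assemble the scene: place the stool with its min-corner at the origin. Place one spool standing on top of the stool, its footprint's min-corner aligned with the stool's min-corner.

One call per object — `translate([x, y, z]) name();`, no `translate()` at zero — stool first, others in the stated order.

stool();
translate([0, 0, 382]) spool();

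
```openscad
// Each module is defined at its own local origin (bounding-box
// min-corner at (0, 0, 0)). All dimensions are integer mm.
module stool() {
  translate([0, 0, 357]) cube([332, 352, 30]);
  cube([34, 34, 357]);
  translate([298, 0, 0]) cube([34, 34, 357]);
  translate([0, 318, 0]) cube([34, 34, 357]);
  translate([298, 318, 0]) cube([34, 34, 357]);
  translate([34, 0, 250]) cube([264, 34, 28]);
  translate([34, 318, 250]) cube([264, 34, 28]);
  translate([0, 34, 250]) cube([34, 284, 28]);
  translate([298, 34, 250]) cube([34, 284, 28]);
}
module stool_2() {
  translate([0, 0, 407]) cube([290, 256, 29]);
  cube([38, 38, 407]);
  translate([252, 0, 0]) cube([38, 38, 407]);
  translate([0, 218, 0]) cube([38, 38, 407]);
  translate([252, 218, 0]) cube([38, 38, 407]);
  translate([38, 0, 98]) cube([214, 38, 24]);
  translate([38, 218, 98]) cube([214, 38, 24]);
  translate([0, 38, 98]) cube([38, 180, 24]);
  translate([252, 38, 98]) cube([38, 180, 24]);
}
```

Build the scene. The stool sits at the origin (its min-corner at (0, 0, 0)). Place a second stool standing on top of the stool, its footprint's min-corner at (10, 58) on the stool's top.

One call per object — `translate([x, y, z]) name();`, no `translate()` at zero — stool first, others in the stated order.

stool();
translate([10, 58, 387]) stool_2();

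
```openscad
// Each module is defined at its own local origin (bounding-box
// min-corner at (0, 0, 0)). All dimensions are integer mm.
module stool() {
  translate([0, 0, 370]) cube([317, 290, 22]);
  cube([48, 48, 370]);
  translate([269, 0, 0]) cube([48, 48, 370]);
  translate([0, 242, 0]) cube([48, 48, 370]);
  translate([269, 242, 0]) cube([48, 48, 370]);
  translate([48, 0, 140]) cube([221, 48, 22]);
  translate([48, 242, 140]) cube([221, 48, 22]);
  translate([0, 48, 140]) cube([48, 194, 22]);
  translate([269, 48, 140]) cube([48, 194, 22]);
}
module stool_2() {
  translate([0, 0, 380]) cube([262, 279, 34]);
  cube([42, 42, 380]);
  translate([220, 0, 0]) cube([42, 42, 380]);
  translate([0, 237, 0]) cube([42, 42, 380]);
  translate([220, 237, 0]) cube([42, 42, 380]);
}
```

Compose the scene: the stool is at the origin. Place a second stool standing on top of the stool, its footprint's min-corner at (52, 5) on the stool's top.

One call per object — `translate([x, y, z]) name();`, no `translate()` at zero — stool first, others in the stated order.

stool();
translate([52, 5, 392]) stool_2();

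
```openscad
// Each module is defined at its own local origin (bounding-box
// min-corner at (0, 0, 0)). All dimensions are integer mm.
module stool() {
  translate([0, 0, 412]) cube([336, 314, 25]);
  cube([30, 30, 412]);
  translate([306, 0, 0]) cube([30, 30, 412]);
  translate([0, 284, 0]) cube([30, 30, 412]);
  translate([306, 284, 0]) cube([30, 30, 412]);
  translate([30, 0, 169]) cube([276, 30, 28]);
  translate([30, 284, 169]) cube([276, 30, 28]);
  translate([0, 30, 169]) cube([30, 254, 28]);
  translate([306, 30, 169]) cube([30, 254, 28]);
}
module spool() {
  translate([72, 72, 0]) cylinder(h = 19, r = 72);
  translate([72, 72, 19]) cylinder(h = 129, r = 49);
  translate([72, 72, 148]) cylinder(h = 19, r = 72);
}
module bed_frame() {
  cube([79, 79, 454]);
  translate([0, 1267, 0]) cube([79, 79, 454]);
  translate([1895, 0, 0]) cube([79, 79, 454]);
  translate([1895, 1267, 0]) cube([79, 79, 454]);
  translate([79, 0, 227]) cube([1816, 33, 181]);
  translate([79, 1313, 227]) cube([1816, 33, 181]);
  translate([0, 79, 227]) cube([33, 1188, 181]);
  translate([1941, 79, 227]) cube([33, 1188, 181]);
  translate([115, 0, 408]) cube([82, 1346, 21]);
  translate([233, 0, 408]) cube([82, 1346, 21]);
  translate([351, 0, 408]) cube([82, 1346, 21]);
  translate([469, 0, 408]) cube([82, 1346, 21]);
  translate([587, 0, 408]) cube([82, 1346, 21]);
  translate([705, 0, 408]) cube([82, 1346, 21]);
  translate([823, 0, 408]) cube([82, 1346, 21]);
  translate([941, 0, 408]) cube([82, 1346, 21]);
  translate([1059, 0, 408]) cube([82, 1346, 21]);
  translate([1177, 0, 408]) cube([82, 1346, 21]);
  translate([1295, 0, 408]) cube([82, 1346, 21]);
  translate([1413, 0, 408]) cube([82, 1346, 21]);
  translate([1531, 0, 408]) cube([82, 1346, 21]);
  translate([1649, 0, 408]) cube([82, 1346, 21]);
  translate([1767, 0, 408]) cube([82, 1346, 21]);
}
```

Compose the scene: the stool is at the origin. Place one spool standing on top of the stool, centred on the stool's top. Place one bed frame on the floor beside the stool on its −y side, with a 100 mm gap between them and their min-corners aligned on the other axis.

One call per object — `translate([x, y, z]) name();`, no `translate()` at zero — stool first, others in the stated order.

stool();
translate([96, 85, 437]) spool();
translate([0, -1446, 0]) bed_frame();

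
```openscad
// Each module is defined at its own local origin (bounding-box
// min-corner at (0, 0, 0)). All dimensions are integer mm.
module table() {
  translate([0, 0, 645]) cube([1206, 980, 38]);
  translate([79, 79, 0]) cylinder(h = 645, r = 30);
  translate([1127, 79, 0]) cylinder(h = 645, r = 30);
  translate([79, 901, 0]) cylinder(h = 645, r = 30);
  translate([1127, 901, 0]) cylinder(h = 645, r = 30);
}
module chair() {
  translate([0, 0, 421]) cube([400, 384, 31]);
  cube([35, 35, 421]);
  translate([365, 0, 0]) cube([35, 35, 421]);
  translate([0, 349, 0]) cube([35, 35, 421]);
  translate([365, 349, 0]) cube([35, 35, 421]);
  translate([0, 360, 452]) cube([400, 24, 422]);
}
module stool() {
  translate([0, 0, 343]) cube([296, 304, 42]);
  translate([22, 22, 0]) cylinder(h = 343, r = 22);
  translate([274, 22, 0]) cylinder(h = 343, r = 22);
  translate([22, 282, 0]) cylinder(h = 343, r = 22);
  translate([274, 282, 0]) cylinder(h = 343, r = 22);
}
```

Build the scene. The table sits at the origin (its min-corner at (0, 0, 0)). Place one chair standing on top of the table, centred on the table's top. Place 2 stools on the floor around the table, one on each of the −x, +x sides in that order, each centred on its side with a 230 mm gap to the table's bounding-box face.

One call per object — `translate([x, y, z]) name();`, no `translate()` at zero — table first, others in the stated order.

table();
translate([403, 298, 683]) chair();
translate([-526, 338, 0]) stool();
translate([1436, 338, 0]) stool();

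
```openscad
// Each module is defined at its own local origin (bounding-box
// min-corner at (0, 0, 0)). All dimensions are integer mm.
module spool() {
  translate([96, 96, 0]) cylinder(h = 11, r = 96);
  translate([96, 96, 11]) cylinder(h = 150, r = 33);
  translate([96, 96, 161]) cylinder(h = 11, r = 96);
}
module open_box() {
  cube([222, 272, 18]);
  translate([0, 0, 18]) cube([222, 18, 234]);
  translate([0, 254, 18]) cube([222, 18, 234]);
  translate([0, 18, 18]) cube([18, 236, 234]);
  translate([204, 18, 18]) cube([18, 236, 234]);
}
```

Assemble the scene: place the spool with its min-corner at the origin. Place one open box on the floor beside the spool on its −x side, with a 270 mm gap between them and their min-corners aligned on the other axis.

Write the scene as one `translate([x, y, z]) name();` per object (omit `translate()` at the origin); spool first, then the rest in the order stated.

spool();
translate([-492, 0, 0]) open_box();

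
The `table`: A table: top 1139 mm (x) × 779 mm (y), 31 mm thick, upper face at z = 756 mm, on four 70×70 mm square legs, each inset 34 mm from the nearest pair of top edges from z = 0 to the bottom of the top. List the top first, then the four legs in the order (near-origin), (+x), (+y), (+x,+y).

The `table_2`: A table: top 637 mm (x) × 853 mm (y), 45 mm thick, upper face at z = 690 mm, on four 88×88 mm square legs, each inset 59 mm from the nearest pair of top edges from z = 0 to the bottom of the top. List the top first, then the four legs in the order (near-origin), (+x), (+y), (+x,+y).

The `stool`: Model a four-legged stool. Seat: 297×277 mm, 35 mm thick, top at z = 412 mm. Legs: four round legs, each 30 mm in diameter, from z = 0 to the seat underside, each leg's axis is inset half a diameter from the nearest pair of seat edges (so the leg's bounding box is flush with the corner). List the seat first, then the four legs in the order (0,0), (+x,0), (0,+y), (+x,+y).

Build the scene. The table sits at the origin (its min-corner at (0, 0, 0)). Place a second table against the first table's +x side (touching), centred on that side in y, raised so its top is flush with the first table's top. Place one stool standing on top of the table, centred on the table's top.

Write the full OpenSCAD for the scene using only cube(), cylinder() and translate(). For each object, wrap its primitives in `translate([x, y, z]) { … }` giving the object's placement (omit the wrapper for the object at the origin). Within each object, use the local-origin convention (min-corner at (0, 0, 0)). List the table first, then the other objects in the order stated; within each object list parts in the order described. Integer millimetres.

translate([0, 0, 725]) cube([1139, 779, 31]);
translate([34, 34, 0]) cube([70, 70, 725]);
translate([1035, 34, 0]) cube([70, 70, 725]);
translate([34, 675, 0]) cube([70, 70, 725]);
translate([1035, 675, 0]) cube([70, 70, 725]);
translate([1139, -37, 66]) {
  translate([0, 0, 645]) cube([637, 853, 45]);
  translate([59, 59, 0]) cube([88, 88, 645]);
  translate([490, 59, 0]) cube([88, 88, 645]);
  translate([59, 706, 0]) cube([88, 88, 645]);
  translate([490, 706, 0]) cube([88, 88, 645]);
}
translate([421, 251, 756]) {
  translate([0, 0, 377]) cube([297, 277, 35]);
  translate([15, 15, 0]) cylinder(h = 377, r = 15);
  translate([282, 15, 0]) cylinder(h = 377, r = 15);
  translate([15, 262, 0]) cylinder(h = 377, r = 15);
  translate([282, 262, 0]) cylinder(h = 377, r = 15);
}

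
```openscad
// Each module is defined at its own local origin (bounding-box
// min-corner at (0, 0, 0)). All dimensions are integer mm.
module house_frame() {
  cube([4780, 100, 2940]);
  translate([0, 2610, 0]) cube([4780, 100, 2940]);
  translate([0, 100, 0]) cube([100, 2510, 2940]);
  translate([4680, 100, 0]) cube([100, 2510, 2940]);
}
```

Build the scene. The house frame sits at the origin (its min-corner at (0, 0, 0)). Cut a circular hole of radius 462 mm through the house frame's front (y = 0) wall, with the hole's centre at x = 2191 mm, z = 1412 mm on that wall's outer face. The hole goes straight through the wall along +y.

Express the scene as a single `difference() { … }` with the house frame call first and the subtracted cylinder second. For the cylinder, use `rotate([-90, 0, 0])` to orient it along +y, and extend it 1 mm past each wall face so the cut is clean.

difference() {
  house_frame();
  translate([2191, -1, 1412]) rotate([-90, 0, 0]) cylinder(h = 102, r = 462);
}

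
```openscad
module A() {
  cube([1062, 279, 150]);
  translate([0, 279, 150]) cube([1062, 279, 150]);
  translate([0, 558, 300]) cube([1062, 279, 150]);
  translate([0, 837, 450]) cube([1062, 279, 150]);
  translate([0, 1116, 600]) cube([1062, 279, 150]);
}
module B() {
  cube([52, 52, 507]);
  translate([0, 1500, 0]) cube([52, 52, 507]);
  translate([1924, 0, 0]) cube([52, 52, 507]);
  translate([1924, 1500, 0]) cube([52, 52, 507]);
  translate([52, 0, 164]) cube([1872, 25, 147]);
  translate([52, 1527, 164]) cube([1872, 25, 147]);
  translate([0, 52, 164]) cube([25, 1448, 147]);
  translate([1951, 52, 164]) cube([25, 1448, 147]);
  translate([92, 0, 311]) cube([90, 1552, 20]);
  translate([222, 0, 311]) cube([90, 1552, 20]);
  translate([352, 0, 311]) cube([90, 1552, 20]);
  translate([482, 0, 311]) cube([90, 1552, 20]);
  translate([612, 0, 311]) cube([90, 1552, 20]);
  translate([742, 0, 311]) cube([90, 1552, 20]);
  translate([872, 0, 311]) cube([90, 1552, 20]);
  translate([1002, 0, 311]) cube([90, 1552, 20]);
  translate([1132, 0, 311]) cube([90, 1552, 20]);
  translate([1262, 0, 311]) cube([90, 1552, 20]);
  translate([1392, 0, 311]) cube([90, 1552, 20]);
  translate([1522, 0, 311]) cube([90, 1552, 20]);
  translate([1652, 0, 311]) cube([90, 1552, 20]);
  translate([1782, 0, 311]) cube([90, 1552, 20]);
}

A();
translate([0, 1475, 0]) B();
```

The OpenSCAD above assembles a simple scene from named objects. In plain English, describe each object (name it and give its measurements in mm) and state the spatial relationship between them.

A is a straight staircase of 5 solid steps. Each step is 1062 mm wide (x), 279 mm deep (y, the going) and 150 mm tall (the rise). The first step rests on the floor; each subsequent step sits one going further in +y and one rise higher in +z, directly behind and above the previous step with no overlap.

B is a bed frame 1976 mm long (x) by 1552 mm wide (y). Four 52×52 mm corner posts, 507 mm tall, at the corners of the footprint. Four rails of 25 mm thickness and 147 mm height run between adjacent posts with their undersides at z = 164 mm, their outer faces flush with the outside of the frame (the two x-running rails run between the posts' inner faces; the two y-running rails run between the posts' inner faces). 14 slats, each 90 mm wide (x) and 20 mm thick, lie across the top of the two x-running rails, running the full 1552 mm width of the frame in y; the slats are evenly spaced along x between the inner faces of the end posts with equal gaps (rounded down to the nearest mm) at the −x end and between each pair — any rounding remainder accumulates at the +x end.

The bed frame is on the floor beside the staircase on its +y side.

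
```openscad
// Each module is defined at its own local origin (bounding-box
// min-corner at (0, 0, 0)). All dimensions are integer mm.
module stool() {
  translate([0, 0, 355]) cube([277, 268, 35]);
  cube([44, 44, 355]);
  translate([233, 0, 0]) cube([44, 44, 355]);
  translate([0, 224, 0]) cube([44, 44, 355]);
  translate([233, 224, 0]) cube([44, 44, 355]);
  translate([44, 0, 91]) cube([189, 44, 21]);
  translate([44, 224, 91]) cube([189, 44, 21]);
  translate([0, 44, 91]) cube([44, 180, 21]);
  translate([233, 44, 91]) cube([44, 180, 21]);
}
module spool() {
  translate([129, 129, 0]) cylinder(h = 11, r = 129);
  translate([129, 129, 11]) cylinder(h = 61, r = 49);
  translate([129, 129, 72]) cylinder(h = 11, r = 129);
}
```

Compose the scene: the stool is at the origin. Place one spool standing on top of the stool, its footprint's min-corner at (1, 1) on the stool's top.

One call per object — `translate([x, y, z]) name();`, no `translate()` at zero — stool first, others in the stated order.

stool();
translate([1, 1, 390]) spool();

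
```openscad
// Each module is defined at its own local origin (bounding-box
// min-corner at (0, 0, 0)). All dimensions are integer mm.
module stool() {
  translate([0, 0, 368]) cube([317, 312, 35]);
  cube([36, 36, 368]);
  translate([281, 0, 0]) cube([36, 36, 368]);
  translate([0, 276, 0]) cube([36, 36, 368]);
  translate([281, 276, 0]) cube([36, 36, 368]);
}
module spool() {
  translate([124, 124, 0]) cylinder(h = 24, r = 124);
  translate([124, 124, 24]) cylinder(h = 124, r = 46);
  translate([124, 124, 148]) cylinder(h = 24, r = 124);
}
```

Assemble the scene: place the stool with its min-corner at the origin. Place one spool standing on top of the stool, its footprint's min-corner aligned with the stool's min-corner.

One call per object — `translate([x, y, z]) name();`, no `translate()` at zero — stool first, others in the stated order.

stool();
translate([0, 0, 403]) spool();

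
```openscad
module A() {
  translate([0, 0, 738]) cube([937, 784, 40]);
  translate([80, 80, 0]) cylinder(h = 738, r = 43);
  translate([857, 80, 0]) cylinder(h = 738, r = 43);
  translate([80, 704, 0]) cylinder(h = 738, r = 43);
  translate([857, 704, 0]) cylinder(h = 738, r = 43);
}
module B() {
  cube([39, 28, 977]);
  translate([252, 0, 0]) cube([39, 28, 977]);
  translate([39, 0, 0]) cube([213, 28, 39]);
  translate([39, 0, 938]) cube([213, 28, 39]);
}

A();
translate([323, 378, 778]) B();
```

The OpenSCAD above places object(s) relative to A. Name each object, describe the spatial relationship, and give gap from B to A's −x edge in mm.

A is a table. B is a picture frame. The picture frame is on top of the table, centred. The gap from the picture frame to the table's −x edge is 323 mm.

The picture frame's min-x is at 323; the table's min-x is 0; gap = 323 mm.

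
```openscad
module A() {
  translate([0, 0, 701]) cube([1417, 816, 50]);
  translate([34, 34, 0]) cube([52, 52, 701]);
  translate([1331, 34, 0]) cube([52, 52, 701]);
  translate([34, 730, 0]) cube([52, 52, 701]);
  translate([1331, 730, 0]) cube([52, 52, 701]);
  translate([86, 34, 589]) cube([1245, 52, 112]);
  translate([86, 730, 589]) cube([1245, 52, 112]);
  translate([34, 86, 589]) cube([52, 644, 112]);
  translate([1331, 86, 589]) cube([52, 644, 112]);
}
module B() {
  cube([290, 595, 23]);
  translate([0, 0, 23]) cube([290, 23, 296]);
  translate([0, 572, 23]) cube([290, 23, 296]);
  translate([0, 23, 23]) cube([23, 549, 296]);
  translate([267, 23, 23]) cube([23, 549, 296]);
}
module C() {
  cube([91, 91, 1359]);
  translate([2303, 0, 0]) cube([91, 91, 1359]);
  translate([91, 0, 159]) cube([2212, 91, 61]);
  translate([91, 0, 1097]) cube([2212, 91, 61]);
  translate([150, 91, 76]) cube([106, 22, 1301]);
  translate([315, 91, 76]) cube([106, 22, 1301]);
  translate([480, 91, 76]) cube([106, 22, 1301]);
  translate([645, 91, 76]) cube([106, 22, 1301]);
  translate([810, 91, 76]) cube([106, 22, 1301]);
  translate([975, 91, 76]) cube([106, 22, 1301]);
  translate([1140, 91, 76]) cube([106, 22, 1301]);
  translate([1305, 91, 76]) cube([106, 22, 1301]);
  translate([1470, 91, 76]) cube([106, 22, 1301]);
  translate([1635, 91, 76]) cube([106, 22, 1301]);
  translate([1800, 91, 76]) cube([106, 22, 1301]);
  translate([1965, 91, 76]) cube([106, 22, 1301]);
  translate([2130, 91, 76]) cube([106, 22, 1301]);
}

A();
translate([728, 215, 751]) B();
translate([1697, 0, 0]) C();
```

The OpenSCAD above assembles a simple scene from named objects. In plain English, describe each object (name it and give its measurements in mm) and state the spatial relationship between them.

A is a table with a 1417×816 mm rectangular top, 50 mm thick, top surface at z = 751 mm, supported by four 52×52 mm square legs, each inset 34 mm from the nearest pair of top edges, running from the floor. Four apron rails, 52 mm thick and 112 mm tall, run between adjacent legs with their top edges flush with the underside of the top and their outer faces flush with the legs' outer faces.

B is an open storage box with external size 290×595×319 mm and wall thickness 23 mm (the base is also 23 mm thick). The base covers the whole footprint; the four walls stand on the base, with the y-facing walls full-width and the x-facing walls fitting between their inner faces.

C is a fence section. Two 91×91 mm posts, 1359 mm tall, stand on the floor with a clear span of 2212 mm between their inner faces. Two horizontal rails of 91×61 mm section span the gap between the posts with their undersides at z = 159 mm and z = 1097 mm, flush with the posts' −y face. 13 pickets, each 106 mm wide, 22 mm thick and 1301 mm tall, are fixed to the +y face of the rails with their bottoms at z = 76 mm, evenly spaced across the span with equal gaps (rounded down to the nearest mm) at the −x end and between each pair — any rounding remainder accumulates at the +x end.

The open box is on top of the table. The fence section is on the floor beside the table on its +x side.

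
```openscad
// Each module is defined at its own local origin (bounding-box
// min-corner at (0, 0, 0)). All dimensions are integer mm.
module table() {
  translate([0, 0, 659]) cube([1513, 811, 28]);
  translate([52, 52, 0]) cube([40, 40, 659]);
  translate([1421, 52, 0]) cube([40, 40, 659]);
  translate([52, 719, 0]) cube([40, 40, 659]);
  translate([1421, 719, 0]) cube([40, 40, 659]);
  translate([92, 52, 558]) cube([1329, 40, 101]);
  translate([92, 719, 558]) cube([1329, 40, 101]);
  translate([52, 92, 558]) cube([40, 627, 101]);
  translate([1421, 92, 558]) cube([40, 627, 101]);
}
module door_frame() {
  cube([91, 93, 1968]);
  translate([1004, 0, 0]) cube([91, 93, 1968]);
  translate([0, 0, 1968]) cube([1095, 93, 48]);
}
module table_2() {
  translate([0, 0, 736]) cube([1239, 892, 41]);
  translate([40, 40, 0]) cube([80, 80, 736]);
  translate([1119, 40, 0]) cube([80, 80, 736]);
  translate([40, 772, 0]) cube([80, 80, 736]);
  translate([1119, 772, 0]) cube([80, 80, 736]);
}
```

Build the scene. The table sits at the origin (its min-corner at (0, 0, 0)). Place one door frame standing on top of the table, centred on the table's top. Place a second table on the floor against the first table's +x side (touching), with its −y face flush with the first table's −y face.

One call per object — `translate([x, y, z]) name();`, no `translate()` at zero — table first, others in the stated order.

table();
translate([209, 359, 687]) door_frame();
translate([1513, 0, 0]) table_2();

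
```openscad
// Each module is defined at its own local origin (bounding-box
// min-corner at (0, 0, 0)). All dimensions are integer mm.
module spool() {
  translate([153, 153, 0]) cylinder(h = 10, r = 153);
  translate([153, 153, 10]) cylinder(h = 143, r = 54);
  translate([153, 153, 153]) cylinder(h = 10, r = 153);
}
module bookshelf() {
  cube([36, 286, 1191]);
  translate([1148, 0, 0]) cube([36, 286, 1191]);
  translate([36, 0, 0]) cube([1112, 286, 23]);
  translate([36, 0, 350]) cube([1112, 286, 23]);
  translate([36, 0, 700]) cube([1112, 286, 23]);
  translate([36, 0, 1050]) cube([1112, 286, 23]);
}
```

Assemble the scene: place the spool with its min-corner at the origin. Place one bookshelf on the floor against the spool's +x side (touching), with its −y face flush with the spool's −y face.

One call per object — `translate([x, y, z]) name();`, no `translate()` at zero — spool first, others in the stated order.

spool();
translate([306, 0, 0]) bookshelf();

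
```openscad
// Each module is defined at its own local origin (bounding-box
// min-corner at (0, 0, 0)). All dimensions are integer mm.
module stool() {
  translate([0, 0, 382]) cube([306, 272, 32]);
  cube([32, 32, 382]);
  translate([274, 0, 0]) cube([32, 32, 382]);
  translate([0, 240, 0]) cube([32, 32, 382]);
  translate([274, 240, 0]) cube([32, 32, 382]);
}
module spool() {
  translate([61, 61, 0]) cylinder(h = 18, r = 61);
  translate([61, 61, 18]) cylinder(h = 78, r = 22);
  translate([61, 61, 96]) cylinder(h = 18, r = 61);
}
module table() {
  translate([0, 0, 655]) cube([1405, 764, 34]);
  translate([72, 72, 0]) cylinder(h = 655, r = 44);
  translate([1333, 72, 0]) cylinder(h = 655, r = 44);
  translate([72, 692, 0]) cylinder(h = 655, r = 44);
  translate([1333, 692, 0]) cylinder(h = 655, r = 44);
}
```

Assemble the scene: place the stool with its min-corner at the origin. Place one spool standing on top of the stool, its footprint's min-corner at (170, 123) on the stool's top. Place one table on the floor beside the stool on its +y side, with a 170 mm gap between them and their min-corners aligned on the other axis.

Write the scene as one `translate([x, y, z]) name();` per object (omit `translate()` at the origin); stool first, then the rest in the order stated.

stool();
translate([170, 123, 414]) spool();
translate([0, 442, 0]) table();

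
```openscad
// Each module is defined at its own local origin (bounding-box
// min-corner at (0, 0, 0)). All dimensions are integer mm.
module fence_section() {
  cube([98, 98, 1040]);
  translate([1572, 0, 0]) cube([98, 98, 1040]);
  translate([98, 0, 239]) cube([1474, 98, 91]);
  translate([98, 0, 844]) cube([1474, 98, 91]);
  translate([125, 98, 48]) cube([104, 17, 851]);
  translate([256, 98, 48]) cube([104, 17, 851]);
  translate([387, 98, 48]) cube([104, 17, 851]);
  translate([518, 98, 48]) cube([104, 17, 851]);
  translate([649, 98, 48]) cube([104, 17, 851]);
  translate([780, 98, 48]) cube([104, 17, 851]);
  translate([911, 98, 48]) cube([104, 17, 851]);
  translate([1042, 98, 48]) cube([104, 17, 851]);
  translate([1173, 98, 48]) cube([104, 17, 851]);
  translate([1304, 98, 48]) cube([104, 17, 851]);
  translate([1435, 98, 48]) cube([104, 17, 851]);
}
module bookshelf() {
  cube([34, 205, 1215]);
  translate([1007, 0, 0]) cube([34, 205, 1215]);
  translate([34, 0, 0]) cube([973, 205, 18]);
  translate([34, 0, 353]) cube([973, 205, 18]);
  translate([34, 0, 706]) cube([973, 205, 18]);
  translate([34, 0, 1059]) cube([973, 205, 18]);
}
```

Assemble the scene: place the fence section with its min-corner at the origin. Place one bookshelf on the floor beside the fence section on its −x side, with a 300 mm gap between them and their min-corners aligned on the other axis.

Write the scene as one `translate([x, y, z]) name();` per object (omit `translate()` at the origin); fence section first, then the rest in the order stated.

fence_section();
translate([-1341, 0, 0]) bookshelf();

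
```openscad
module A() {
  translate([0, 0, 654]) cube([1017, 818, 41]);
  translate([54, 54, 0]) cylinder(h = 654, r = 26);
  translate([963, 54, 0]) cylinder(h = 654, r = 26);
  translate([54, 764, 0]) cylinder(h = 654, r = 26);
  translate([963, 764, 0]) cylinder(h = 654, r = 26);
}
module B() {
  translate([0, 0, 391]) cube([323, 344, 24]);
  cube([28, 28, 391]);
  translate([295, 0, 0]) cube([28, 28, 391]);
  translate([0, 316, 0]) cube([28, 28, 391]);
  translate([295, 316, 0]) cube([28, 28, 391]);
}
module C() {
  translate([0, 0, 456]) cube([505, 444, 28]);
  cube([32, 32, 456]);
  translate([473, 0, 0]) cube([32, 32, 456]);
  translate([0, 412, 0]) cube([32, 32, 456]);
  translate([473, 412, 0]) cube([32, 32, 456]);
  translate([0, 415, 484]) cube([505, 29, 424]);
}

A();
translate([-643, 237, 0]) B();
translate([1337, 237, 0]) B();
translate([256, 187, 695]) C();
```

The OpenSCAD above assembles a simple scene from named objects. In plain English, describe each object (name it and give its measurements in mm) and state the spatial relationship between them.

A is a table with a 1017×818 mm rectangular top, 41 mm thick, top surface at z = 695 mm, supported by four round legs of 52 mm diameter, each leg's bounding box inset 28 mm from the nearest pair of top edges, running from the floor.

B is a four-legged stool. The seat is a 323×344×24 mm slab whose top surface is at z = 415 mm; four square legs, each 28×28 mm in cross-section, run from the floor (z = 0) to the underside of the seat, each flush with a corner of the seat.

C is a chair: 505×444 mm seat, 28 mm thick, top at z = 484 mm, on four 32 mm square corner legs flush with the seat edges. A 29 mm thick backrest slab spans the full seat width, extending 424 mm above the seat top, its back face flush with the seat's +y edge.

Two stools sit around the table at the −x, +x sides. The chair is on top of the table, centred.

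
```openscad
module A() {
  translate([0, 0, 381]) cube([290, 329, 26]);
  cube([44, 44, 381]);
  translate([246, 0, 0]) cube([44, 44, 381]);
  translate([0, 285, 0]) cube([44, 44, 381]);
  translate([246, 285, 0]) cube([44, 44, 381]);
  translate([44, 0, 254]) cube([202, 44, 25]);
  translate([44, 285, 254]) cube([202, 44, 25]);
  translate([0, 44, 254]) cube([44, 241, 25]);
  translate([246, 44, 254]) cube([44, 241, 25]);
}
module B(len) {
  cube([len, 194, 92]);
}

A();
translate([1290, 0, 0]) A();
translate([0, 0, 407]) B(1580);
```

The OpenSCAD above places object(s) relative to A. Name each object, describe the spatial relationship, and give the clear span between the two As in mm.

A is a stool. B is a beam. A beam spans the tops of two stools. The clear span between the two stools is 1000 mm.

Second stool starts at x = 1290; first ends at x = 290; clear span = 1290 − 290 = 1000 mm.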